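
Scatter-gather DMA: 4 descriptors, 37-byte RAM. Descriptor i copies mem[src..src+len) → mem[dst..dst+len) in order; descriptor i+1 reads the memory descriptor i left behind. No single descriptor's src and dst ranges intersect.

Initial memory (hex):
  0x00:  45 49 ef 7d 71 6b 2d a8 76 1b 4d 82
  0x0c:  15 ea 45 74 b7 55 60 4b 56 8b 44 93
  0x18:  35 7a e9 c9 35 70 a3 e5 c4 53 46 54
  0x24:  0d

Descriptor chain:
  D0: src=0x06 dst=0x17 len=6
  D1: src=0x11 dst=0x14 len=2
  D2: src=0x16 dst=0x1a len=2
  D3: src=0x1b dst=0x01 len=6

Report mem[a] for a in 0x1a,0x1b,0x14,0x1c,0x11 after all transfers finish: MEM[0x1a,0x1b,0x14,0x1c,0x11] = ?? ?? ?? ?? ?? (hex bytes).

MEM[0x1a,0x1b,0x14,0x1c,0x11] = 44 2d 55 82 55

[0] 0x06->0x17 len=6 : 2d a8 76 1b 4d 82
[1] 0x11->0x14 len=2 : 55 60
[2] 0x16->0x1a len=2 : 44 2d
[3] 0x1b->0x01 len=6 : 2d 82 70 a3 e5 c4
query mem[0x1a]=0x44, mem[0x1b]=0x2d, mem[0x14]=0x55, mem[0x1c]=0x82, mem[0x11]=0x55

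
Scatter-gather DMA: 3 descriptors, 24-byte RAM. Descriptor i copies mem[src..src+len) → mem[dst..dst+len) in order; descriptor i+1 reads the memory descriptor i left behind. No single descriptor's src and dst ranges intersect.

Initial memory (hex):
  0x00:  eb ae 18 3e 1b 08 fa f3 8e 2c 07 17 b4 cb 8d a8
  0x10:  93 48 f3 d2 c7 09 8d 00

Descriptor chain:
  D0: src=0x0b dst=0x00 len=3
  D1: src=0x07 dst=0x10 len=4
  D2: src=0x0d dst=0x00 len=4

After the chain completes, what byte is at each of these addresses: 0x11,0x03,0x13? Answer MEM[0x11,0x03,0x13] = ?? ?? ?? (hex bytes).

D0: mem[0x00..0x02] <- [17 b4 cb]
D1: mem[0x10..0x13] <- [f3 8e 2c 07]
D2: mem[0x00..0x03] <- [cb 8d a8 f3]
query mem[0x11]=0x8e, mem[0x03]=0xf3, mem[0x13]=0x07

MEM[0x11,0x03,0x13] = 8e f3 07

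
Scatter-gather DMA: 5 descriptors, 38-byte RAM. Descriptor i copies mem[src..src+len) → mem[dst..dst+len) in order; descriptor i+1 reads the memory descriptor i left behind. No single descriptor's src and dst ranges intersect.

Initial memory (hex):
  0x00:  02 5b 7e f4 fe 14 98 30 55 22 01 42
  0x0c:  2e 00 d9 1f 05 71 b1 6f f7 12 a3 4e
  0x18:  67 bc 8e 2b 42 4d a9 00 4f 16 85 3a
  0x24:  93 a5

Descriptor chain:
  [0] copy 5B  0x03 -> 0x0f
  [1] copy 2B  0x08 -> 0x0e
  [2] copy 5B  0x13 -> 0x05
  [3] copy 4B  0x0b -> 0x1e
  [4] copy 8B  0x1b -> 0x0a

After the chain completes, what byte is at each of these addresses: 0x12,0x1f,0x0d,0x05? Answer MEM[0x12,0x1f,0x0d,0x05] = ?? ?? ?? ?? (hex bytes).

MEM[0x12,0x1f,0x0d,0x05] = 98 2e 42 30

D0: mem[0x0f..0x13] <- [f4 fe 14 98 30]
D1: mem[0x0e..0x0f] <- [55 22]
D2: mem[0x05..0x09] <- [30 f7 12 a3 4e]
D3: mem[0x1e..0x21] <- [42 2e 00 55]
D4: mem[0x0a..0x11] <- [2b 42 4d 42 2e 00 55 85]
query mem[0x12]=0x98, mem[0x1f]=0x2e, mem[0x0d]=0x42, mem[0x05]=0x30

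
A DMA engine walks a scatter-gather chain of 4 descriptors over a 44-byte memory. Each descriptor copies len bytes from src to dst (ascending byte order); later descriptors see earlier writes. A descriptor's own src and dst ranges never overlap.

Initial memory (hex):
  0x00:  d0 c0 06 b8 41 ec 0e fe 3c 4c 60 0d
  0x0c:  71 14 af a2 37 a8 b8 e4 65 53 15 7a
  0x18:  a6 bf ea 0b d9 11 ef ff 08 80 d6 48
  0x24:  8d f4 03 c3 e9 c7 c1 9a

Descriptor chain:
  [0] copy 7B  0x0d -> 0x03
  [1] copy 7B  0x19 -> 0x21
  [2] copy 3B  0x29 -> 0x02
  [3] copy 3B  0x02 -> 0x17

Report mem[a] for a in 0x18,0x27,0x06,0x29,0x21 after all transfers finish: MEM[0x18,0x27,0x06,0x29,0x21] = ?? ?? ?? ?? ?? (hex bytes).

D0: mem[0x03..0x09] <- [14 af a2 37 a8 b8 e4]
D1: mem[0x21..0x27] <- [bf ea 0b d9 11 ef ff]
D2: mem[0x02..0x04] <- [c7 c1 9a]
D3: mem[0x17..0x19] <- [c7 c1 9a]
query mem[0x18]=0xc1, mem[0x27]=0xff, mem[0x06]=0x37, mem[0x29]=0xc7, mem[0x21]=0xbf

MEM[0x18,0x27,0x06,0x29,0x21] = c1 ff 37 c7 bf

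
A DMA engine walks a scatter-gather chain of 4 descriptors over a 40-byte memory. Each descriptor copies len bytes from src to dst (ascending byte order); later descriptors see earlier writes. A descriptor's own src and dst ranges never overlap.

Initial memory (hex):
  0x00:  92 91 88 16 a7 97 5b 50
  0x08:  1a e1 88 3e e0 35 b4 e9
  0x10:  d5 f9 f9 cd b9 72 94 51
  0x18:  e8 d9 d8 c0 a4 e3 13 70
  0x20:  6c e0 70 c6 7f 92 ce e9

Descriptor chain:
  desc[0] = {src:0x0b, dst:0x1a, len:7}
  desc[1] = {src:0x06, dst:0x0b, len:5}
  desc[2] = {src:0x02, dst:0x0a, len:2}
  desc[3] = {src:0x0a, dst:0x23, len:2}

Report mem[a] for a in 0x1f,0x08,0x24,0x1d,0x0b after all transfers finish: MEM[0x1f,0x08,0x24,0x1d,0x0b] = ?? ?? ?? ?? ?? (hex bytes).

MEM[0x1f,0x08,0x24,0x1d,0x0b] = d5 1a 16 b4 16

#0 dst[0x1a+7] := {0x3e,0xe0,0x35,0xb4,0xe9,0xd5,0xf9}
#1 dst[0x0b+5] := {0x5b,0x50,0x1a,0xe1,0x88}
#2 dst[0x0a+2] := {0x88,0x16}
#3 dst[0x23+2] := {0x88,0x16}
query mem[0x1f]=0xd5, mem[0x08]=0x1a, mem[0x24]=0x16, mem[0x1d]=0xb4, mem[0x0b]=0x16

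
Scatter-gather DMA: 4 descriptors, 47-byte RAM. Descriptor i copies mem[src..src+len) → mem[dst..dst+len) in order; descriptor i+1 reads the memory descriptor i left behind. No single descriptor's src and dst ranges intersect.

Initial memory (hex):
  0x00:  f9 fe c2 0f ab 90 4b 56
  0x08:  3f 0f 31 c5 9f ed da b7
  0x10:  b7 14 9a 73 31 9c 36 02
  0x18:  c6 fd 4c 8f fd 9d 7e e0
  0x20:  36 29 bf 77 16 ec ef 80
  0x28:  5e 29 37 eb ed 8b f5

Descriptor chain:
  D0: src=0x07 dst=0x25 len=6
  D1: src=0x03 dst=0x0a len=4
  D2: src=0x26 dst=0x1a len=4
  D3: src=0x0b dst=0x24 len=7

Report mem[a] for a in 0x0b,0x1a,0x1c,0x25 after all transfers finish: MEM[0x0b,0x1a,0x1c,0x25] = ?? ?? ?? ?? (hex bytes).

MEM[0x0b,0x1a,0x1c,0x25] = ab 3f 31 90

#0 dst[0x25+6] := {0x56,0x3f,0x0f,0x31,0xc5,0x9f}
#1 dst[0x0a+4] := {0x0f,0xab,0x90,0x4b}
#2 dst[0x1a+4] := {0x3f,0x0f,0x31,0xc5}
#3 dst[0x24+7] := {0xab,0x90,0x4b,0xda,0xb7,0xb7,0x14}
query mem[0x0b]=0xab, mem[0x1a]=0x3f, mem[0x1c]=0x31, mem[0x25]=0x90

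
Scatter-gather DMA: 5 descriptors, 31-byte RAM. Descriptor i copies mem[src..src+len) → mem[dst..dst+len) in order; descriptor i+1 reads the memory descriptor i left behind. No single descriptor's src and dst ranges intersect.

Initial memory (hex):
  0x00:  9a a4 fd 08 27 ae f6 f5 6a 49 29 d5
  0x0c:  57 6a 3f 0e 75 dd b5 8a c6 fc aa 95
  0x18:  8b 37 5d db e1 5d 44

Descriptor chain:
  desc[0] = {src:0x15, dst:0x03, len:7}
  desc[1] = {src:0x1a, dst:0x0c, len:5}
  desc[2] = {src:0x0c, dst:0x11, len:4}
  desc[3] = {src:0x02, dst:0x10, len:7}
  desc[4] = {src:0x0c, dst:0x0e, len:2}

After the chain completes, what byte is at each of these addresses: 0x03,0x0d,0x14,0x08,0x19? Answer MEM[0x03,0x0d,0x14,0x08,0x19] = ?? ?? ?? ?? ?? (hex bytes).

D0: mem[0x03..0x09] <- [fc aa 95 8b 37 5d db]
D1: mem[0x0c..0x10] <- [5d db e1 5d 44]
D2: mem[0x11..0x14] <- [5d db e1 5d]
D3: mem[0x10..0x16] <- [fd fc aa 95 8b 37 5d]
D4: mem[0x0e..0x0f] <- [5d db]
query mem[0x03]=0xfc, mem[0x0d]=0xdb, mem[0x14]=0x8b, mem[0x08]=0x5d, mem[0x19]=0x37

MEM[0x03,0x0d,0x14,0x08,0x19] = fc db 8b 5d 37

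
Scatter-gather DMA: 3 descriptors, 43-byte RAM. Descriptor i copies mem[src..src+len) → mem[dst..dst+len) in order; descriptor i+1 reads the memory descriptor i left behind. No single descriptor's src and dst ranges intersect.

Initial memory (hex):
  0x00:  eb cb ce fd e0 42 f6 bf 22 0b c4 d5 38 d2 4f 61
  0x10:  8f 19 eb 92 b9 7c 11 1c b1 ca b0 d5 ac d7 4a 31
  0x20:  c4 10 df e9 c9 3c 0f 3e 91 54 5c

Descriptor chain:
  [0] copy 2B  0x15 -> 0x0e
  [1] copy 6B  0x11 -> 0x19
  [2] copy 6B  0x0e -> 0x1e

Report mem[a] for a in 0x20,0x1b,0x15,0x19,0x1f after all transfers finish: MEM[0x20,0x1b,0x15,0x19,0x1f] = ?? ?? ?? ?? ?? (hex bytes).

D0: mem[0x0e..0x0f] <- [7c 11]
D1: mem[0x19..0x1e] <- [19 eb 92 b9 7c 11]
D2: mem[0x1e..0x23] <- [7c 11 8f 19 eb 92]
query mem[0x20]=0x8f, mem[0x1b]=0x92, mem[0x15]=0x7c, mem[0x19]=0x19, mem[0x1f]=0x11

MEM[0x20,0x1b,0x15,0x19,0x1f] = 8f 92 7c 19 11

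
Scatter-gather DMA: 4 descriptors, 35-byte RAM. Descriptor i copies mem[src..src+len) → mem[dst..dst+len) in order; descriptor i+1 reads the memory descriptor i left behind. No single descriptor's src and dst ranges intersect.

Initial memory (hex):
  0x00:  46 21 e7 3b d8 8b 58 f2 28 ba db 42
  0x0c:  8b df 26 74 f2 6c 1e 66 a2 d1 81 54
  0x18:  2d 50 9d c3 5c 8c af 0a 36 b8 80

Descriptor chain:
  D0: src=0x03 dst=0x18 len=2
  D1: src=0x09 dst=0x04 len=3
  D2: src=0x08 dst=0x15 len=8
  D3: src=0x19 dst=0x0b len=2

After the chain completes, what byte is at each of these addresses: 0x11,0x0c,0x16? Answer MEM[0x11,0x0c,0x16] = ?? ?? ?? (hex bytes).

#0 dst[0x18+2] := {0x3b,0xd8}
#1 dst[0x04+3] := {0xba,0xdb,0x42}
#2 dst[0x15+8] := {0x28,0xba,0xdb,0x42,0x8b,0xdf,0x26,0x74}
#3 dst[0x0b+2] := {0x8b,0xdf}
query mem[0x11]=0x6c, mem[0x0c]=0xdf, mem[0x16]=0xba

MEM[0x11,0x0c,0x16] = 6c df ba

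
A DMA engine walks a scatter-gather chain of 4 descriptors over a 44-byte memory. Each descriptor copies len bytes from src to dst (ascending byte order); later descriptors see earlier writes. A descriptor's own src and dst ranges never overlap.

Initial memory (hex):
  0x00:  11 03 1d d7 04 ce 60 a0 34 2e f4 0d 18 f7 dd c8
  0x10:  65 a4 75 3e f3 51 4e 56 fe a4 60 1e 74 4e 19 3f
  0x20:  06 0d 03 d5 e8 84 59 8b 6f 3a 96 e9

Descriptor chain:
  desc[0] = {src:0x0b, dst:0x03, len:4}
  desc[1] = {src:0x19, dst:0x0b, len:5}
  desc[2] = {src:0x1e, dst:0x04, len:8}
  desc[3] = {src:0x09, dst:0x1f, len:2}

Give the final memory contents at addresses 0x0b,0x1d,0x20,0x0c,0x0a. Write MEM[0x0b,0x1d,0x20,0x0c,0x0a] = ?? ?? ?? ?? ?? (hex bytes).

MEM[0x0b,0x1d,0x20,0x0c,0x0a] = 84 4e e8 60 e8

  after D0: wrote 4B at 0x03 = 0d18f7dd
  after D1: wrote 5B at 0x0b = a4601e744e
  after D2: wrote 8B at 0x04 = 193f060d03d5e884
  after D3: wrote 2B at 0x1f = d5e8
query mem[0x0b]=0x84, mem[0x1d]=0x4e, mem[0x20]=0xe8, mem[0x0c]=0x60, mem[0x0a]=0xe8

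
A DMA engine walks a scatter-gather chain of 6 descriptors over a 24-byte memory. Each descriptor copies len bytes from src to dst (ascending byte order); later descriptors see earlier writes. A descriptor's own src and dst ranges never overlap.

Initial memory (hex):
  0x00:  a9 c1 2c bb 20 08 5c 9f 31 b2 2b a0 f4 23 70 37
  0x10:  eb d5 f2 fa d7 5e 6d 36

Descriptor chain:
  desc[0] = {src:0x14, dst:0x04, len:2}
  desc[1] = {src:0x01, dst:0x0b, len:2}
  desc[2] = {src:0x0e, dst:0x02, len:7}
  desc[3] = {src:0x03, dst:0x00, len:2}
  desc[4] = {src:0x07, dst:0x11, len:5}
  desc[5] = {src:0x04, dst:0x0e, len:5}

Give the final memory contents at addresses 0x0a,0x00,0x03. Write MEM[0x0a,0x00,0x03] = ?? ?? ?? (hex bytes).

MEM[0x0a,0x00,0x03] = 2b 37 37

  after D0: wrote 2B at 0x04 = d75e
  after D1: wrote 2B at 0x0b = c12c
  after D2: wrote 7B at 0x02 = 7037ebd5f2fad7
  after D3: wrote 2B at 0x00 = 37eb
  after D4: wrote 5B at 0x11 = fad7b22bc1
  after D5: wrote 5B at 0x0e = ebd5f2fad7
query mem[0x0a]=0x2b, mem[0x00]=0x37, mem[0x03]=0x37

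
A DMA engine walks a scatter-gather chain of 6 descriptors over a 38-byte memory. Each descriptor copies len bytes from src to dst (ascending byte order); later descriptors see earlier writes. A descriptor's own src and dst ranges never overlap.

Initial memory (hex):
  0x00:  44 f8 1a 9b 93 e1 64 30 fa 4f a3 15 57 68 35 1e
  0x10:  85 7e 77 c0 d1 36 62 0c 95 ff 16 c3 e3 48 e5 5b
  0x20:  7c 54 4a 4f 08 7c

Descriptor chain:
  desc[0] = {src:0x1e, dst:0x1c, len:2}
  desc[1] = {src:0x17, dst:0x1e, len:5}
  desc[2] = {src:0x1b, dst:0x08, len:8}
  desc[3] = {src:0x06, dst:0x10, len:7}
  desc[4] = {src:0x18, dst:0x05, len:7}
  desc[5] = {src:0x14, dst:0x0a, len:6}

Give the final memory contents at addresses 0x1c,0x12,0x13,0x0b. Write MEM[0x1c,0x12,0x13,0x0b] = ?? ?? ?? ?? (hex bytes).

[0] 0x1e->0x1c len=2 : e5 5b
[1] 0x17->0x1e len=5 : 0c 95 ff 16 c3
[2] 0x1b->0x08 len=8 : c3 e5 5b 0c 95 ff 16 c3
[3] 0x06->0x10 len=7 : 64 30 c3 e5 5b 0c 95
[4] 0x18->0x05 len=7 : 95 ff 16 c3 e5 5b 0c
[5] 0x14->0x0a len=6 : 5b 0c 95 0c 95 ff
query mem[0x1c]=0xe5, mem[0x12]=0xc3, mem[0x13]=0xe5, mem[0x0b]=0x0c

MEM[0x1c,0x12,0x13,0x0b] = e5 c3 e5 0c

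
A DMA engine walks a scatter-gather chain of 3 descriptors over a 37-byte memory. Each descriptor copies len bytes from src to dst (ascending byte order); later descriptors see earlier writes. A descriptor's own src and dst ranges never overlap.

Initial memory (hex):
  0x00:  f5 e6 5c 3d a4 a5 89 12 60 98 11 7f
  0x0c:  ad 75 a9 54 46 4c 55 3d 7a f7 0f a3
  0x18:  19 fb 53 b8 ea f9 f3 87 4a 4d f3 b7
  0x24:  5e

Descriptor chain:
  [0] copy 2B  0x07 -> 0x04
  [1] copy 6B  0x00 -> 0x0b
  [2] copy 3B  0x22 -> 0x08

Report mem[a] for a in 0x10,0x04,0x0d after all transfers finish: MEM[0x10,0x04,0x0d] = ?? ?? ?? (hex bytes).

MEM[0x10,0x04,0x0d] = 60 12 5c

#0 dst[0x04+2] := {0x12,0x60}
#1 dst[0x0b+6] := {0xf5,0xe6,0x5c,0x3d,0x12,0x60}
#2 dst[0x08+3] := {0xf3,0xb7,0x5e}
query mem[0x10]=0x60, mem[0x04]=0x12, mem[0x0d]=0x5c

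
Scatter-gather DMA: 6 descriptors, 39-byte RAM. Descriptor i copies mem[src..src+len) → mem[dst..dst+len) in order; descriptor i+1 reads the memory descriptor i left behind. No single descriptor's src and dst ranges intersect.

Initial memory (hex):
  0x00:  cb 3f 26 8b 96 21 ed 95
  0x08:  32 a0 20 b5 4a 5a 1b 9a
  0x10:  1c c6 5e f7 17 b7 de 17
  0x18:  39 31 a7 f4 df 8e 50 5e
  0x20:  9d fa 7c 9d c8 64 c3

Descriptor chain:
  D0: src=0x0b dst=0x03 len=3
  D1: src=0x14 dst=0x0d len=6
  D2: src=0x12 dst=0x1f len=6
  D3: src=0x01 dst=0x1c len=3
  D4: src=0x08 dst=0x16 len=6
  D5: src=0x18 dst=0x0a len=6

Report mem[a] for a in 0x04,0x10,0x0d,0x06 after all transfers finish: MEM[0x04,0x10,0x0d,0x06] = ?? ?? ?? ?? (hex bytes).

D0: mem[0x03..0x05] <- [b5 4a 5a]
D1: mem[0x0d..0x12] <- [17 b7 de 17 39 31]
D2: mem[0x1f..0x24] <- [31 f7 17 b7 de 17]
D3: mem[0x1c..0x1e] <- [3f 26 b5]
D4: mem[0x16..0x1b] <- [32 a0 20 b5 4a 17]
D5: mem[0x0a..0x0f] <- [20 b5 4a 17 3f 26]
query mem[0x04]=0x4a, mem[0x10]=0x17, mem[0x0d]=0x17, mem[0x06]=0xed

MEM[0x04,0x10,0x0d,0x06] = 4a 17 17 ed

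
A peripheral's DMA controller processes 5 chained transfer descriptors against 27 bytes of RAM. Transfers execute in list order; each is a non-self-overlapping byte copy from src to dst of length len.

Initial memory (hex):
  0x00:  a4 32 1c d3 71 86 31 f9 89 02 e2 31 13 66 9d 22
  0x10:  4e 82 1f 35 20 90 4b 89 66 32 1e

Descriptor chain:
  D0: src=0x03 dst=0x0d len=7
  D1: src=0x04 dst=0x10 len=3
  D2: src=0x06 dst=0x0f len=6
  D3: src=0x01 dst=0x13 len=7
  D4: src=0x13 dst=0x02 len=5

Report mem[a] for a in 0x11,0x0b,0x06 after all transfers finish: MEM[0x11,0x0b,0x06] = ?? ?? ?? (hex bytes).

#0 dst[0x0d+7] := {0xd3,0x71,0x86,0x31,0xf9,0x89,0x02}
#1 dst[0x10+3] := {0x71,0x86,0x31}
#2 dst[0x0f+6] := {0x31,0xf9,0x89,0x02,0xe2,0x31}
#3 dst[0x13+7] := {0x32,0x1c,0xd3,0x71,0x86,0x31,0xf9}
#4 dst[0x02+5] := {0x32,0x1c,0xd3,0x71,0x86}
query mem[0x11]=0x89, mem[0x0b]=0x31, mem[0x06]=0x86

MEM[0x11,0x0b,0x06] = 89 31 86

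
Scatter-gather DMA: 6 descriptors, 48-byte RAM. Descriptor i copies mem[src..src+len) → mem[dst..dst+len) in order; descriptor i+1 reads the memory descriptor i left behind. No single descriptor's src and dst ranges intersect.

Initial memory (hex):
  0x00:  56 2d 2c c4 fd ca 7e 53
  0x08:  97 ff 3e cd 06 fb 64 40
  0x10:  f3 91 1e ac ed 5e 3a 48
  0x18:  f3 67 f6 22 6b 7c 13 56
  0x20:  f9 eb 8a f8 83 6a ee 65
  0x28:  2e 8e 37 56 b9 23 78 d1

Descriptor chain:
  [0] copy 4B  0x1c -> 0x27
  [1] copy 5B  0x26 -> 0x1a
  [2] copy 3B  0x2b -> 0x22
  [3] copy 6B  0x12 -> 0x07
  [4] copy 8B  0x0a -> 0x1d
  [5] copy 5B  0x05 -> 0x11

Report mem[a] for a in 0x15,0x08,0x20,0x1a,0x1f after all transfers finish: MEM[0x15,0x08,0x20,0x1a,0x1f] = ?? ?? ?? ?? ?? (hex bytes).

MEM[0x15,0x08,0x20,0x1a,0x1f] = ed ac fb ee 48

  after D0: wrote 4B at 0x27 = 6b7c1356
  after D1: wrote 5B at 0x1a = ee6b7c1356
  after D2: wrote 3B at 0x22 = 56b923
  after D3: wrote 6B at 0x07 = 1eaced5e3a48
  after D4: wrote 8B at 0x1d = 5e3a48fb6440f391
  after D5: wrote 5B at 0x11 = ca7e1eaced
query mem[0x15]=0xed, mem[0x08]=0xac, mem[0x20]=0xfb, mem[0x1a]=0xee, mem[0x1f]=0x48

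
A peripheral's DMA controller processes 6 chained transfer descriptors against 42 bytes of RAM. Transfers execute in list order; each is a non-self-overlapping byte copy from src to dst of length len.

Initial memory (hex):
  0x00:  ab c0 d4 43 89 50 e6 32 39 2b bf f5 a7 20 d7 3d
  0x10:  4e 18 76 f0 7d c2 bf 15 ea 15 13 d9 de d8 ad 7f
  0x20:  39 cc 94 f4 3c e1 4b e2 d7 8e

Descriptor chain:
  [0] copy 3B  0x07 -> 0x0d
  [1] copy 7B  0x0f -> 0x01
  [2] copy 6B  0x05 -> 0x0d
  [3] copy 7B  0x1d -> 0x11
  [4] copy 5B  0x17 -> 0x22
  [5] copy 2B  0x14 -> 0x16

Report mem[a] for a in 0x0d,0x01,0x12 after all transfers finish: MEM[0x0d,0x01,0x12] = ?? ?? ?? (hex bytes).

MEM[0x0d,0x01,0x12] = f0 2b ad

#0 dst[0x0d+3] := {0x32,0x39,0x2b}
#1 dst[0x01+7] := {0x2b,0x4e,0x18,0x76,0xf0,0x7d,0xc2}
#2 dst[0x0d+6] := {0xf0,0x7d,0xc2,0x39,0x2b,0xbf}
#3 dst[0x11+7] := {0xd8,0xad,0x7f,0x39,0xcc,0x94,0xf4}
#4 dst[0x22+5] := {0xf4,0xea,0x15,0x13,0xd9}
#5 dst[0x16+2] := {0x39,0xcc}
query mem[0x0d]=0xf0, mem[0x01]=0x2b, mem[0x12]=0xad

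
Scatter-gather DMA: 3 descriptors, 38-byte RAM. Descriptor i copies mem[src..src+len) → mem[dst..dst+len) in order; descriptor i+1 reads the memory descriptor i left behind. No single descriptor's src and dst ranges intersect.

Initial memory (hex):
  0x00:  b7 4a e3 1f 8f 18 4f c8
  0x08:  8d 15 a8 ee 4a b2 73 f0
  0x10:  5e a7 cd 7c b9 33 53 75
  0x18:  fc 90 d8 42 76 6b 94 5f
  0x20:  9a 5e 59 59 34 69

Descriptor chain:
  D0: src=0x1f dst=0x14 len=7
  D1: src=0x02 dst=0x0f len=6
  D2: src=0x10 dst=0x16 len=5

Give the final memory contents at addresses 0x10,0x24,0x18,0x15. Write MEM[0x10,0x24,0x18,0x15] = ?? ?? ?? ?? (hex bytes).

#0 dst[0x14+7] := {0x5f,0x9a,0x5e,0x59,0x59,0x34,0x69}
#1 dst[0x0f+6] := {0xe3,0x1f,0x8f,0x18,0x4f,0xc8}
#2 dst[0x16+5] := {0x1f,0x8f,0x18,0x4f,0xc8}
query mem[0x10]=0x1f, mem[0x24]=0x34, mem[0x18]=0x18, mem[0x15]=0x9a

MEM[0x10,0x24,0x18,0x15] = 1f 34 18 9a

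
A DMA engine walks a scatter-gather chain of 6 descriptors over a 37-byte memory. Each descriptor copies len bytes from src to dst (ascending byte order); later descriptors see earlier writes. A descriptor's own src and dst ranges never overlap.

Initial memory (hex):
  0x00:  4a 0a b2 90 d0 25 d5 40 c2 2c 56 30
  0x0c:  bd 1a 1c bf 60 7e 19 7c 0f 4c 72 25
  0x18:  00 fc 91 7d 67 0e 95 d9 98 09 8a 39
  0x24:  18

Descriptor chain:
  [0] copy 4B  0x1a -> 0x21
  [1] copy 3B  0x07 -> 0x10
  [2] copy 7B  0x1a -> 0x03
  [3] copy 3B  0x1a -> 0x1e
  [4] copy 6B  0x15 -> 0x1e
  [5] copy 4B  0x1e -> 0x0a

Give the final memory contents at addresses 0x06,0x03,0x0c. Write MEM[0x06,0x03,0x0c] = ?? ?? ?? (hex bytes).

MEM[0x06,0x03,0x0c] = 0e 91 25

[0] 0x1a->0x21 len=4 : 91 7d 67 0e
[1] 0x07->0x10 len=3 : 40 c2 2c
[2] 0x1a->0x03 len=7 : 91 7d 67 0e 95 d9 98
[3] 0x1a->0x1e len=3 : 91 7d 67
[4] 0x15->0x1e len=6 : 4c 72 25 00 fc 91
[5] 0x1e->0x0a len=4 : 4c 72 25 00
query mem[0x06]=0x0e, mem[0x03]=0x91, mem[0x0c]=0x25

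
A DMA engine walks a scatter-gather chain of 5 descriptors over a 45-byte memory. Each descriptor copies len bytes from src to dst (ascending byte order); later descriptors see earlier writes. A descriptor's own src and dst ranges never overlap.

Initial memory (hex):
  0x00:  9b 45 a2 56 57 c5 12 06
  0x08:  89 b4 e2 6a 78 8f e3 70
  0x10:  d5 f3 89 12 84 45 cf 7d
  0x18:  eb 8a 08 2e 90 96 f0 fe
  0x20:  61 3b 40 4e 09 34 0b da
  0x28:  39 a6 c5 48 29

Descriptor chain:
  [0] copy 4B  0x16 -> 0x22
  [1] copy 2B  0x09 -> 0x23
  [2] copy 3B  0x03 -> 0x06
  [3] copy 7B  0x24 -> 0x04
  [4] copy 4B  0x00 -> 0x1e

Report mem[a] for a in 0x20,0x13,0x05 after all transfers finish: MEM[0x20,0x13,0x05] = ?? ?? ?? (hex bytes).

MEM[0x20,0x13,0x05] = a2 12 8a

D0: mem[0x22..0x25] <- [cf 7d eb 8a]
D1: mem[0x23..0x24] <- [b4 e2]
D2: mem[0x06..0x08] <- [56 57 c5]
D3: mem[0x04..0x0a] <- [e2 8a 0b da 39 a6 c5]
D4: mem[0x1e..0x21] <- [9b 45 a2 56]
query mem[0x20]=0xa2, mem[0x13]=0x12, mem[0x05]=0x8a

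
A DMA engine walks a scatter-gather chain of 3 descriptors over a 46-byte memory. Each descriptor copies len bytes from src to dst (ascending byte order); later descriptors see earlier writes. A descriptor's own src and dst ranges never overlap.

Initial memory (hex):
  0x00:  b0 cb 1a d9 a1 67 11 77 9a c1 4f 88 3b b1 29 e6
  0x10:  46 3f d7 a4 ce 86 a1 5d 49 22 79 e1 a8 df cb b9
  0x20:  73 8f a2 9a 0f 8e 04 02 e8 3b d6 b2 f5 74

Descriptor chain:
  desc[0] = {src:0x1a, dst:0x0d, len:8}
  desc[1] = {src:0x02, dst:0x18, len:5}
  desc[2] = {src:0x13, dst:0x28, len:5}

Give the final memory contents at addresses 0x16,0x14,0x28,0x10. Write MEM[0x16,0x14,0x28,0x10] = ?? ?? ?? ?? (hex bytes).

[0] 0x1a->0x0d len=8 : 79 e1 a8 df cb b9 73 8f
[1] 0x02->0x18 len=5 : 1a d9 a1 67 11
[2] 0x13->0x28 len=5 : 73 8f 86 a1 5d
query mem[0x16]=0xa1, mem[0x14]=0x8f, mem[0x28]=0x73, mem[0x10]=0xdf

MEM[0x16,0x14,0x28,0x10] = a1 8f 73 df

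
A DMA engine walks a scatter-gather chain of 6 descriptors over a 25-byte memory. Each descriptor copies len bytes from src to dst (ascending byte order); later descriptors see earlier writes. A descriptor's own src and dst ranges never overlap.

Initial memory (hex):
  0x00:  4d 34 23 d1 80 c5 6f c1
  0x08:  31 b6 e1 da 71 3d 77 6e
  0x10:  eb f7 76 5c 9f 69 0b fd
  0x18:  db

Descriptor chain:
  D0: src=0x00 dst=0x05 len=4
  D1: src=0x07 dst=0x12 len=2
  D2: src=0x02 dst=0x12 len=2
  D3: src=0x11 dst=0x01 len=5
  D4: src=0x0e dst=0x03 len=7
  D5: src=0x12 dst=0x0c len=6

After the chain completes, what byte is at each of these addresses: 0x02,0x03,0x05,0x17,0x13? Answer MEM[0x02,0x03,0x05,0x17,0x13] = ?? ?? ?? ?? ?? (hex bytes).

  after D0: wrote 4B at 0x05 = 4d3423d1
  after D1: wrote 2B at 0x12 = 23d1
  after D2: wrote 2B at 0x12 = 23d1
  after D3: wrote 5B at 0x01 = f723d19f69
  after D4: wrote 7B at 0x03 = 776eebf723d19f
  after D5: wrote 6B at 0x0c = 23d19f690bfd
query mem[0x02]=0x23, mem[0x03]=0x77, mem[0x05]=0xeb, mem[0x17]=0xfd, mem[0x13]=0xd1

MEM[0x02,0x03,0x05,0x17,0x13] = 23 77 eb fd d1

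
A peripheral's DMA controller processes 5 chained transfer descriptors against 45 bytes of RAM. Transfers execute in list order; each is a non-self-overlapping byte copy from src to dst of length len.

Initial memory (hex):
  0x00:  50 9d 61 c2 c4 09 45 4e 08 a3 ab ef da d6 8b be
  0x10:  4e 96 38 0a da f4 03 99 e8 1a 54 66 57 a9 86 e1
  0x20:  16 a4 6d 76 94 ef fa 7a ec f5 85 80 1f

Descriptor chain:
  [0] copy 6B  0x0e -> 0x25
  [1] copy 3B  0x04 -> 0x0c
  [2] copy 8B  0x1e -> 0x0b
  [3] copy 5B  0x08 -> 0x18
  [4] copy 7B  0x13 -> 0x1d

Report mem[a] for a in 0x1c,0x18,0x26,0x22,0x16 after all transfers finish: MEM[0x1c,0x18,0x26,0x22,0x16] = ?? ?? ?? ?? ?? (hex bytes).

MEM[0x1c,0x18,0x26,0x22,0x16] = e1 08 be 08 03

  after D0: wrote 6B at 0x25 = 8bbe4e96380a
  after D1: wrote 3B at 0x0c = c40945
  after D2: wrote 8B at 0x0b = 86e116a46d76948b
  after D3: wrote 5B at 0x18 = 08a3ab86e1
  after D4: wrote 7B at 0x1d = 0adaf4039908a3
query mem[0x1c]=0xe1, mem[0x18]=0x08, mem[0x26]=0xbe, mem[0x22]=0x08, mem[0x16]=0x03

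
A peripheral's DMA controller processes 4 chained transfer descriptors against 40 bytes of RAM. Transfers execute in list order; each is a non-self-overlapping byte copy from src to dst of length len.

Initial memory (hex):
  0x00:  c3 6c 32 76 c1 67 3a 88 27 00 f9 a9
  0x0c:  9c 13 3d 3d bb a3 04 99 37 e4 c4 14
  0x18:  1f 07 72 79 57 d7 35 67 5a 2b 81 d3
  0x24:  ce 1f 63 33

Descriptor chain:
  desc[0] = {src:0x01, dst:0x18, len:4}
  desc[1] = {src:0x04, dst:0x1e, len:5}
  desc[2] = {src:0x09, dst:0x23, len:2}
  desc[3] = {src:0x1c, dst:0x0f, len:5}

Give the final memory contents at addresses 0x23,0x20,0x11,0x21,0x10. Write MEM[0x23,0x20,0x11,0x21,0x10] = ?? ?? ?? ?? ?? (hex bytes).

MEM[0x23,0x20,0x11,0x21,0x10] = 00 3a c1 88 d7

[0] 0x01->0x18 len=4 : 6c 32 76 c1
[1] 0x04->0x1e len=5 : c1 67 3a 88 27
[2] 0x09->0x23 len=2 : 00 f9
[3] 0x1c->0x0f len=5 : 57 d7 c1 67 3a
query mem[0x23]=0x00, mem[0x20]=0x3a, mem[0x11]=0xc1, mem[0x21]=0x88, mem[0x10]=0xd7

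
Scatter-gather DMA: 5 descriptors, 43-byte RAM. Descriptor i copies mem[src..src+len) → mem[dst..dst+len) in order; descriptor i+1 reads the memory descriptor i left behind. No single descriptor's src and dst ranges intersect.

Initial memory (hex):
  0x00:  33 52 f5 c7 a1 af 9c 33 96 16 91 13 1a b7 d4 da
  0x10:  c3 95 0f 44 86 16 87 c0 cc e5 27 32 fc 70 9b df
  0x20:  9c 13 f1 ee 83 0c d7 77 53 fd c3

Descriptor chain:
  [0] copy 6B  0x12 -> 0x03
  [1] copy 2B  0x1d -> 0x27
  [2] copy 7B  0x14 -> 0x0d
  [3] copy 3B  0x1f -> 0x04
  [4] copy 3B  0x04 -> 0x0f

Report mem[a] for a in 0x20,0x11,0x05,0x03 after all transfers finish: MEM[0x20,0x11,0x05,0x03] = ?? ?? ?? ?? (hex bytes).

D0: mem[0x03..0x08] <- [0f 44 86 16 87 c0]
D1: mem[0x27..0x28] <- [70 9b]
D2: mem[0x0d..0x13] <- [86 16 87 c0 cc e5 27]
D3: mem[0x04..0x06] <- [df 9c 13]
D4: mem[0x0f..0x11] <- [df 9c 13]
query mem[0x20]=0x9c, mem[0x11]=0x13, mem[0x05]=0x9c, mem[0x03]=0x0f

MEM[0x20,0x11,0x05,0x03] = 9c 13 9c 0f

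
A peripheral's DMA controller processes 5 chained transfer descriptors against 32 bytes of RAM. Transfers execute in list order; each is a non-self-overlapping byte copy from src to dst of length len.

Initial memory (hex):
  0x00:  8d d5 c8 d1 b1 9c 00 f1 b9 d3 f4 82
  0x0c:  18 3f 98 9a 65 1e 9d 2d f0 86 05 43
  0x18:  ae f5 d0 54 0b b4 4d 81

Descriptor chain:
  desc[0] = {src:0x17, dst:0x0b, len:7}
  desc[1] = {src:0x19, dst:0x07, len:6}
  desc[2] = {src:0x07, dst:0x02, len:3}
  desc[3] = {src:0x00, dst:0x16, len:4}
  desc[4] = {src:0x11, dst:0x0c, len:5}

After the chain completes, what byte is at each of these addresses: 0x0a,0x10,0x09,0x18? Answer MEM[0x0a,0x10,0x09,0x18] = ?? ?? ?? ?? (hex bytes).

  after D0: wrote 7B at 0x0b = 43aef5d0540bb4
  after D1: wrote 6B at 0x07 = f5d0540bb44d
  after D2: wrote 3B at 0x02 = f5d054
  after D3: wrote 4B at 0x16 = 8dd5f5d0
  after D4: wrote 5B at 0x0c = b49d2df086
query mem[0x0a]=0x0b, mem[0x10]=0x86, mem[0x09]=0x54, mem[0x18]=0xf5

MEM[0x0a,0x10,0x09,0x18] = 0b 86 54 f5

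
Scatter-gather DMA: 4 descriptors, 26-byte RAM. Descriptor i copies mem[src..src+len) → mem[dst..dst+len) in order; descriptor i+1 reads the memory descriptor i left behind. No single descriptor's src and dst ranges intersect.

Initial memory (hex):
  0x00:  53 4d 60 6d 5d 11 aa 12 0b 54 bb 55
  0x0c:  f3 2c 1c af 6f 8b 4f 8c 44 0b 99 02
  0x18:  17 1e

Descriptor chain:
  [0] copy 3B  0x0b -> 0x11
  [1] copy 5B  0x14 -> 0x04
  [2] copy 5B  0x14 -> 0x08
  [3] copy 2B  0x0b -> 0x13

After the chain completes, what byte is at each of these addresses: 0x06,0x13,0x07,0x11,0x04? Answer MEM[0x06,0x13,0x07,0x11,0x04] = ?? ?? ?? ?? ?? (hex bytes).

MEM[0x06,0x13,0x07,0x11,0x04] = 99 02 02 55 44

  after D0: wrote 3B at 0x11 = 55f32c
  after D1: wrote 5B at 0x04 = 440b990217
  after D2: wrote 5B at 0x08 = 440b990217
  after D3: wrote 2B at 0x13 = 0217
query mem[0x06]=0x99, mem[0x13]=0x02, mem[0x07]=0x02, mem[0x11]=0x55, mem[0x04]=0x44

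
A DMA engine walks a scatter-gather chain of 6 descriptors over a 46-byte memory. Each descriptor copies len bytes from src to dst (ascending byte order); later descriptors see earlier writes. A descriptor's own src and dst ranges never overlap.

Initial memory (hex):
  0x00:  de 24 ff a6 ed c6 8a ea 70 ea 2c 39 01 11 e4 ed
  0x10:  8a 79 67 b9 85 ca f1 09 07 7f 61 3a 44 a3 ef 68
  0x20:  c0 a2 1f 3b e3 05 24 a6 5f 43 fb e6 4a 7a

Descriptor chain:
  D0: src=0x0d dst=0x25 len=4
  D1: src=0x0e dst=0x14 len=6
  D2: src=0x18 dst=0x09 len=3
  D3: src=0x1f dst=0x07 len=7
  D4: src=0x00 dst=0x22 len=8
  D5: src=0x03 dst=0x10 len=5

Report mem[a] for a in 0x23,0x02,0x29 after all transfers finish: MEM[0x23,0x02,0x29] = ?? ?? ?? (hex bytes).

MEM[0x23,0x02,0x29] = 24 ff 68

#0 dst[0x25+4] := {0x11,0xe4,0xed,0x8a}
#1 dst[0x14+6] := {0xe4,0xed,0x8a,0x79,0x67,0xb9}
#2 dst[0x09+3] := {0x67,0xb9,0x61}
#3 dst[0x07+7] := {0x68,0xc0,0xa2,0x1f,0x3b,0xe3,0x11}
#4 dst[0x22+8] := {0xde,0x24,0xff,0xa6,0xed,0xc6,0x8a,0x68}
#5 dst[0x10+5] := {0xa6,0xed,0xc6,0x8a,0x68}
query mem[0x23]=0x24, mem[0x02]=0xff, mem[0x29]=0x68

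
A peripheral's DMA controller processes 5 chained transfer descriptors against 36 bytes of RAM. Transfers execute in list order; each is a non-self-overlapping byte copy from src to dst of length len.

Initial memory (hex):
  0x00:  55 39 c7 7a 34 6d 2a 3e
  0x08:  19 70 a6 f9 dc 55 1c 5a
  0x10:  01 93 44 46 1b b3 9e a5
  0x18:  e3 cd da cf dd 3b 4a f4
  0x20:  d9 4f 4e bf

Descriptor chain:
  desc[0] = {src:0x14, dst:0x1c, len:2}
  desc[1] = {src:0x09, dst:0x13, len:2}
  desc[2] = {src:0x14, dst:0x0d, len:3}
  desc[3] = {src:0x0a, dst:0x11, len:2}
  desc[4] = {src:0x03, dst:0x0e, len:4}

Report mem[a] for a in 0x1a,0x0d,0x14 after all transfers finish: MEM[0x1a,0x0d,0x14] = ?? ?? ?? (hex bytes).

D0: mem[0x1c..0x1d] <- [1b b3]
D1: mem[0x13..0x14] <- [70 a6]
D2: mem[0x0d..0x0f] <- [a6 b3 9e]
D3: mem[0x11..0x12] <- [a6 f9]
D4: mem[0x0e..0x11] <- [7a 34 6d 2a]
query mem[0x1a]=0xda, mem[0x0d]=0xa6, mem[0x14]=0xa6

MEM[0x1a,0x0d,0x14] = da a6 a6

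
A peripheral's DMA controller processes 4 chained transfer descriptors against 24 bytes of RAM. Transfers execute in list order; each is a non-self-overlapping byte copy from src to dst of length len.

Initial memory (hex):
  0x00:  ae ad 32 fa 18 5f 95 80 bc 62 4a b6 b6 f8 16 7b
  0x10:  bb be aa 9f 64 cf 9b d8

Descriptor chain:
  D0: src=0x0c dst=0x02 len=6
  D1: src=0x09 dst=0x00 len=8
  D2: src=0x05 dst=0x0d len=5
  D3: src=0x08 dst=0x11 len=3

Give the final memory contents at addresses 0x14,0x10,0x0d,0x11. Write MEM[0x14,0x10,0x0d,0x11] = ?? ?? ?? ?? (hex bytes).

[0] 0x0c->0x02 len=6 : b6 f8 16 7b bb be
[1] 0x09->0x00 len=8 : 62 4a b6 b6 f8 16 7b bb
[2] 0x05->0x0d len=5 : 16 7b bb bc 62
[3] 0x08->0x11 len=3 : bc 62 4a
query mem[0x14]=0x64, mem[0x10]=0xbc, mem[0x0d]=0x16, mem[0x11]=0xbc

MEM[0x14,0x10,0x0d,0x11] = 64 bc 16 bc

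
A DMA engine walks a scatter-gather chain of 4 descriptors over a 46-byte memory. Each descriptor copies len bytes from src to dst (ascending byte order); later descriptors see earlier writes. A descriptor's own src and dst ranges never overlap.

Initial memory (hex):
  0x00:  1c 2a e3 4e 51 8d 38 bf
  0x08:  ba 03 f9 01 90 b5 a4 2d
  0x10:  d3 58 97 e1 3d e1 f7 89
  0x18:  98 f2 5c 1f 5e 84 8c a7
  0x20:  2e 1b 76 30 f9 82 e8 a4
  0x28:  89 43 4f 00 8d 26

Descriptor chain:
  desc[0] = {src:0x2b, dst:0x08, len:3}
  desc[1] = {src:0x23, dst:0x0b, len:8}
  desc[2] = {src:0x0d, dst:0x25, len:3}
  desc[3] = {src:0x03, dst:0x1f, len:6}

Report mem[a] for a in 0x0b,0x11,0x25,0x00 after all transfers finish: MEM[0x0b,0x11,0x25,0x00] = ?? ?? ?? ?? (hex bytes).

[0] 0x2b->0x08 len=3 : 00 8d 26
[1] 0x23->0x0b len=8 : 30 f9 82 e8 a4 89 43 4f
[2] 0x0d->0x25 len=3 : 82 e8 a4
[3] 0x03->0x1f len=6 : 4e 51 8d 38 bf 00
query mem[0x0b]=0x30, mem[0x11]=0x43, mem[0x25]=0x82, mem[0x00]=0x1c

MEM[0x0b,0x11,0x25,0x00] = 30 43 82 1c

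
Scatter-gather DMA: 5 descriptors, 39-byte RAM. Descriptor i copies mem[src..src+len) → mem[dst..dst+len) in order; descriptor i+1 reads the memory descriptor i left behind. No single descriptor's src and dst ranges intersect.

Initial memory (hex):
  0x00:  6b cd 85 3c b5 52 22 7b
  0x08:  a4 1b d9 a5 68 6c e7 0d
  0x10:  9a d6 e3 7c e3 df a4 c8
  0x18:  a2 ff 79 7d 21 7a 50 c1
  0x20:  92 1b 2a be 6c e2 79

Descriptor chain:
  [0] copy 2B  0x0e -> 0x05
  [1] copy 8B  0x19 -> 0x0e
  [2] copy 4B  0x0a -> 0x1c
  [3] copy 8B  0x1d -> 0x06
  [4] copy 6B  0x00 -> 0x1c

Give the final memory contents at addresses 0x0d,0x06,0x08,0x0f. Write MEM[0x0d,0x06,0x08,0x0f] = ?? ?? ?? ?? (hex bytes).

[0] 0x0e->0x05 len=2 : e7 0d
[1] 0x19->0x0e len=8 : ff 79 7d 21 7a 50 c1 92
[2] 0x0a->0x1c len=4 : d9 a5 68 6c
[3] 0x1d->0x06 len=8 : a5 68 6c 92 1b 2a be 6c
[4] 0x00->0x1c len=6 : 6b cd 85 3c b5 e7
query mem[0x0d]=0x6c, mem[0x06]=0xa5, mem[0x08]=0x6c, mem[0x0f]=0x79

MEM[0x0d,0x06,0x08,0x0f] = 6c a5 6c 79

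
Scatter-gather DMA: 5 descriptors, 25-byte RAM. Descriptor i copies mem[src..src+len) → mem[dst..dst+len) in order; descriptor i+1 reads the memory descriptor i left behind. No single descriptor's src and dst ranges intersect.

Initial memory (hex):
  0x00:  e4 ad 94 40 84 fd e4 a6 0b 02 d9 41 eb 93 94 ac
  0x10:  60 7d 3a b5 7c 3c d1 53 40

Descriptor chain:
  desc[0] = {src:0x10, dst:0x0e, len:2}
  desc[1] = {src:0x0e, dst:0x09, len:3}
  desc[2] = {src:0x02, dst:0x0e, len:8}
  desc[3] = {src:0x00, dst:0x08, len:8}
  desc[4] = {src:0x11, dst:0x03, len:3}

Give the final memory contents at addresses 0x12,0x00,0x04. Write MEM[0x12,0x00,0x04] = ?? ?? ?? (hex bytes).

MEM[0x12,0x00,0x04] = e4 e4 e4

[0] 0x10->0x0e len=2 : 60 7d
[1] 0x0e->0x09 len=3 : 60 7d 60
[2] 0x02->0x0e len=8 : 94 40 84 fd e4 a6 0b 60
[3] 0x00->0x08 len=8 : e4 ad 94 40 84 fd e4 a6
[4] 0x11->0x03 len=3 : fd e4 a6
query mem[0x12]=0xe4, mem[0x00]=0xe4, mem[0x04]=0xe4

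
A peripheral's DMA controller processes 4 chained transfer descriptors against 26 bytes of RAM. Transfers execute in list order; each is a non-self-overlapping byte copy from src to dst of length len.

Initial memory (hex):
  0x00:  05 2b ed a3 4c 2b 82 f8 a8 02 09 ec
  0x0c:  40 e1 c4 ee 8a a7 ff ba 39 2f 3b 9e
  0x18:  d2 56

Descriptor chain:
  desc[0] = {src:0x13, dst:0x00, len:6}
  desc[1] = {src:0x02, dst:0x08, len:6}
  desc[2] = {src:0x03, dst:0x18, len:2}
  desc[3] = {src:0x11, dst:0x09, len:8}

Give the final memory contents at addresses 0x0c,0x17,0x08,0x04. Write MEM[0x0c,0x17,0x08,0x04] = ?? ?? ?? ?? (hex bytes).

MEM[0x0c,0x17,0x08,0x04] = 39 9e 2f 9e

  after D0: wrote 6B at 0x00 = ba392f3b9ed2
  after D1: wrote 6B at 0x08 = 2f3b9ed282f8
  after D2: wrote 2B at 0x18 = 3b9e
  after D3: wrote 8B at 0x09 = a7ffba392f3b9e3b
query mem[0x0c]=0x39, mem[0x17]=0x9e, mem[0x08]=0x2f, mem[0x04]=0x9e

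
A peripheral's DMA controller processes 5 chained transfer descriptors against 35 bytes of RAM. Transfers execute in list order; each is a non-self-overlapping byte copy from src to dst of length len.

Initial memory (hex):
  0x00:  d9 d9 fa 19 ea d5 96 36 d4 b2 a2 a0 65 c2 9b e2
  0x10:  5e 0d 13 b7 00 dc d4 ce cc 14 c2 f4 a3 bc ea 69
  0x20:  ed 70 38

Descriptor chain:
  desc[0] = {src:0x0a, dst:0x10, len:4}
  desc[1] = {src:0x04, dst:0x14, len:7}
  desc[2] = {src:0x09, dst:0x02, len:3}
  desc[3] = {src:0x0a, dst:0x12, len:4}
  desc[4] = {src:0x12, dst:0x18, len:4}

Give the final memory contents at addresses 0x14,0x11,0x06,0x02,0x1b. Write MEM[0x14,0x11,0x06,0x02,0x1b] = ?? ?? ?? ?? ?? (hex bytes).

D0: mem[0x10..0x13] <- [a2 a0 65 c2]
D1: mem[0x14..0x1a] <- [ea d5 96 36 d4 b2 a2]
D2: mem[0x02..0x04] <- [b2 a2 a0]
D3: mem[0x12..0x15] <- [a2 a0 65 c2]
D4: mem[0x18..0x1b] <- [a2 a0 65 c2]
query mem[0x14]=0x65, mem[0x11]=0xa0, mem[0x06]=0x96, mem[0x02]=0xb2, mem[0x1b]=0xc2

MEM[0x14,0x11,0x06,0x02,0x1b] = 65 a0 96 b2 c2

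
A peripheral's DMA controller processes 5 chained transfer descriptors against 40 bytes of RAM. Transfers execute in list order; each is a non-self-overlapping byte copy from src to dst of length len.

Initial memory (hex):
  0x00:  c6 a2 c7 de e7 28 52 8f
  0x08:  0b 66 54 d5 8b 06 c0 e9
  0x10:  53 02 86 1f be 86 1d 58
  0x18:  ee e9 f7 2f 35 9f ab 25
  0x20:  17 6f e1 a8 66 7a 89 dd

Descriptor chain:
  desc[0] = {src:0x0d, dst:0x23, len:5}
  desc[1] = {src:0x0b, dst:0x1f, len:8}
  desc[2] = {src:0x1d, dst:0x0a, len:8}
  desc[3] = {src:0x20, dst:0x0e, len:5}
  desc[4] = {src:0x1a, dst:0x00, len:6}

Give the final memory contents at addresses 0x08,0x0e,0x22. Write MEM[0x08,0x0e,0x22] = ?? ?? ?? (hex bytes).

#0 dst[0x23+5] := {0x06,0xc0,0xe9,0x53,0x02}
#1 dst[0x1f+8] := {0xd5,0x8b,0x06,0xc0,0xe9,0x53,0x02,0x86}
#2 dst[0x0a+8] := {0x9f,0xab,0xd5,0x8b,0x06,0xc0,0xe9,0x53}
#3 dst[0x0e+5] := {0x8b,0x06,0xc0,0xe9,0x53}
#4 dst[0x00+6] := {0xf7,0x2f,0x35,0x9f,0xab,0xd5}
query mem[0x08]=0x0b, mem[0x0e]=0x8b, mem[0x22]=0xc0

MEM[0x08,0x0e,0x22] = 0b 8b c0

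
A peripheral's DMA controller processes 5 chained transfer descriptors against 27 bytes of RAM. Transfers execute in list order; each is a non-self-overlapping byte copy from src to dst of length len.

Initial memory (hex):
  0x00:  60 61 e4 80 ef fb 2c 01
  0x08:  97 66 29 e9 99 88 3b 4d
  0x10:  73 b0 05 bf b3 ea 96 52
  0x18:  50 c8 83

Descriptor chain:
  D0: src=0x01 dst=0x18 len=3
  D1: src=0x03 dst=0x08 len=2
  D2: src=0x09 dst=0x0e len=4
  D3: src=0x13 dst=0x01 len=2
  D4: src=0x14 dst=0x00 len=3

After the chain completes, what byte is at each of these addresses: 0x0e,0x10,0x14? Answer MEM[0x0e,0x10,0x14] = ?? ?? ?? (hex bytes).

MEM[0x0e,0x10,0x14] = ef e9 b3

[0] 0x01->0x18 len=3 : 61 e4 80
[1] 0x03->0x08 len=2 : 80 ef
[2] 0x09->0x0e len=4 : ef 29 e9 99
[3] 0x13->0x01 len=2 : bf b3
[4] 0x14->0x00 len=3 : b3 ea 96
query mem[0x0e]=0xef, mem[0x10]=0xe9, mem[0x14]=0xb3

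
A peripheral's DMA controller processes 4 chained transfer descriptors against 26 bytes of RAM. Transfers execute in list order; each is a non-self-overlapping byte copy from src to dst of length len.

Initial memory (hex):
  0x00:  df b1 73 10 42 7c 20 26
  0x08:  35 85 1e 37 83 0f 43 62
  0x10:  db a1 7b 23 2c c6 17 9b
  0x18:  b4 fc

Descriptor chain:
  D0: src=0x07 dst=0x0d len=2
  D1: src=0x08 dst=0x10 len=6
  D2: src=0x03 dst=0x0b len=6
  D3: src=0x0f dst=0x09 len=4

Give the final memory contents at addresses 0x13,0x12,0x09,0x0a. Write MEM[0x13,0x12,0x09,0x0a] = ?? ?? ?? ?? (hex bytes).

  after D0: wrote 2B at 0x0d = 2635
  after D1: wrote 6B at 0x10 = 35851e378326
  after D2: wrote 6B at 0x0b = 10427c202635
  after D3: wrote 4B at 0x09 = 2635851e
query mem[0x13]=0x37, mem[0x12]=0x1e, mem[0x09]=0x26, mem[0x0a]=0x35

MEM[0x13,0x12,0x09,0x0a] = 37 1e 26 35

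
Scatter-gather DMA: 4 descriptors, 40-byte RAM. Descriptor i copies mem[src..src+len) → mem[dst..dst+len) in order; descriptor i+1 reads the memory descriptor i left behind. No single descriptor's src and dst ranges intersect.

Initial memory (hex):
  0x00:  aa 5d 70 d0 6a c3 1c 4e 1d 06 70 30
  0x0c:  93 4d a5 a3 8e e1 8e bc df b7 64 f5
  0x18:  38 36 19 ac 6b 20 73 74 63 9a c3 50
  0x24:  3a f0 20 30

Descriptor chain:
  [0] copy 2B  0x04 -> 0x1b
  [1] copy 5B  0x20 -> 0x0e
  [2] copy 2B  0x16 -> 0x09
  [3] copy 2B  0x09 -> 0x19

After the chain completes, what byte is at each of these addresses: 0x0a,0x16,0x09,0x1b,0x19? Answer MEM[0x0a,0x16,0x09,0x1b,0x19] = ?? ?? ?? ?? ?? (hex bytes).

#0 dst[0x1b+2] := {0x6a,0xc3}
#1 dst[0x0e+5] := {0x63,0x9a,0xc3,0x50,0x3a}
#2 dst[0x09+2] := {0x64,0xf5}
#3 dst[0x19+2] := {0x64,0xf5}
query mem[0x0a]=0xf5, mem[0x16]=0x64, mem[0x09]=0x64, mem[0x1b]=0x6a, mem[0x19]=0x64

MEM[0x0a,0x16,0x09,0x1b,0x19] = f5 64 64 6a 64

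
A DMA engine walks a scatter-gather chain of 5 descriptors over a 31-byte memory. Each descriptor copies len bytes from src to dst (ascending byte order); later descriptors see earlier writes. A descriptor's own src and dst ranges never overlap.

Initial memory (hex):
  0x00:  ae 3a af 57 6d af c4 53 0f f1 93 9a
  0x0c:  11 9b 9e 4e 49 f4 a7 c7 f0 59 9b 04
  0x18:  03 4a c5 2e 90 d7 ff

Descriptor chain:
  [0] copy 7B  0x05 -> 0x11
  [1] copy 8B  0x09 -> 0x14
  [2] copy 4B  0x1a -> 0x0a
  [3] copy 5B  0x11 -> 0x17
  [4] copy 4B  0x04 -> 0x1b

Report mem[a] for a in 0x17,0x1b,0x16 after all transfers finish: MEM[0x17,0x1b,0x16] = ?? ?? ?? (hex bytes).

MEM[0x17,0x1b,0x16] = af 6d 9a

D0: mem[0x11..0x17] <- [af c4 53 0f f1 93 9a]
D1: mem[0x14..0x1b] <- [f1 93 9a 11 9b 9e 4e 49]
D2: mem[0x0a..0x0d] <- [4e 49 90 d7]
D3: mem[0x17..0x1b] <- [af c4 53 f1 93]
D4: mem[0x1b..0x1e] <- [6d af c4 53]
query mem[0x17]=0xaf, mem[0x1b]=0x6d, mem[0x16]=0x9a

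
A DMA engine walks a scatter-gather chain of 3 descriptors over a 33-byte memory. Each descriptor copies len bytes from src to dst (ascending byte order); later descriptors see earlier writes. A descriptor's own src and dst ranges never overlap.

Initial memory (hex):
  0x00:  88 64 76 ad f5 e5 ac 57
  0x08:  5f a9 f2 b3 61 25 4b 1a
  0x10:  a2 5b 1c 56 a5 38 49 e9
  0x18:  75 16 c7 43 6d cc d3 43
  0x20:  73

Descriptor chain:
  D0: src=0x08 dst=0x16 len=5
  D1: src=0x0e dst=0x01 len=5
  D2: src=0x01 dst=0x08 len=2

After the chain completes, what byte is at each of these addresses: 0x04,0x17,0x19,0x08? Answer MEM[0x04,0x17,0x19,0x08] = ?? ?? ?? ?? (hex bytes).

  after D0: wrote 5B at 0x16 = 5fa9f2b361
  after D1: wrote 5B at 0x01 = 4b1aa25b1c
  after D2: wrote 2B at 0x08 = 4b1a
query mem[0x04]=0x5b, mem[0x17]=0xa9, mem[0x19]=0xb3, mem[0x08]=0x4b

MEM[0x04,0x17,0x19,0x08] = 5b a9 b3 4b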